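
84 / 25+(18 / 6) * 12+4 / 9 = 8956 / 225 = 39.80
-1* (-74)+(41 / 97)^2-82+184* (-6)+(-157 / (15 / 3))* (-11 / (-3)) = -173166248 / 141135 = -1226.95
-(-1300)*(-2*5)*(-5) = 65000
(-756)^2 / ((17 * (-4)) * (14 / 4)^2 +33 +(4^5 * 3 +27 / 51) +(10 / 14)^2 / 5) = 79348248 / 315517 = 251.49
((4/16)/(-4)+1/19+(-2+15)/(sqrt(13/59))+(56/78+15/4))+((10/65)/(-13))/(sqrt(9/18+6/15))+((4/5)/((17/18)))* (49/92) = -2* sqrt(10)/507+113788517/23178480+sqrt(767) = 32.59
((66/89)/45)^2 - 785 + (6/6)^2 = -1397263916/1782225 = -784.00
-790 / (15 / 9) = -474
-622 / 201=-3.09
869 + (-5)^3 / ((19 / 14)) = 14761 / 19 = 776.89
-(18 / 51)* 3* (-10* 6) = 1080 / 17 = 63.53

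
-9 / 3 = -3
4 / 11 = 0.36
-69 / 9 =-23 / 3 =-7.67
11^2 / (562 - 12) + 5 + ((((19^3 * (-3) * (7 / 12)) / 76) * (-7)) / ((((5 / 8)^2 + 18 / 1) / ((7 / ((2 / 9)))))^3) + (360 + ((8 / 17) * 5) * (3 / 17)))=139509702501215757 / 23561190766850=5921.17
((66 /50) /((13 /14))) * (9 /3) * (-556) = -770616 /325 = -2371.13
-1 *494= -494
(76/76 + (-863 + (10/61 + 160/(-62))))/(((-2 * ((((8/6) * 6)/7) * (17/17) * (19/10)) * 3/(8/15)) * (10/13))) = 74374846/1616805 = 46.00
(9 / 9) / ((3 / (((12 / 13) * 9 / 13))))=36 / 169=0.21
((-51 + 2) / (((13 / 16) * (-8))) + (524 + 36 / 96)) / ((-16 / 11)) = -608509 / 1664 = -365.69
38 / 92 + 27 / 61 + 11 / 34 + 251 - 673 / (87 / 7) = 410919101 / 2075037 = 198.03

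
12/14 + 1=13/7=1.86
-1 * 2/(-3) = 2/3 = 0.67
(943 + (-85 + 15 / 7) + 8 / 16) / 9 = 12049 / 126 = 95.63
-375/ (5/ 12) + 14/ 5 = -4486/ 5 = -897.20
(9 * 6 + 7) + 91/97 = 6008/97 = 61.94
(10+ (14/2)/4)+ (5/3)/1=161/12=13.42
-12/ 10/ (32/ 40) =-3/ 2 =-1.50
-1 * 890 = -890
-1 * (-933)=933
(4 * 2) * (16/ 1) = 128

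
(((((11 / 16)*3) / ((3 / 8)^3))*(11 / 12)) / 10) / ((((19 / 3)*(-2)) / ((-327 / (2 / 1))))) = 13189 / 285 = 46.28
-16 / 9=-1.78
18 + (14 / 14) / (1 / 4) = 22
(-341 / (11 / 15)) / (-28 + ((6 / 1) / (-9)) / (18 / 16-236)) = 524241 / 31564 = 16.61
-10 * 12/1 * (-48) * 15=86400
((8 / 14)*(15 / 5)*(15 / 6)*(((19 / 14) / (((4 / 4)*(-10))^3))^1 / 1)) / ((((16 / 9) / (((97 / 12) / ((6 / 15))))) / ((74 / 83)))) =-613719 / 10411520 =-0.06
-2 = -2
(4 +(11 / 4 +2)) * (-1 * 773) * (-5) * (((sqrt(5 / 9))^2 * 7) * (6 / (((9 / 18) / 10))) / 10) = 4734625 / 3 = 1578208.33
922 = 922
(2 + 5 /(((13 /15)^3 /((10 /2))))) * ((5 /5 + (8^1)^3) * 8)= 364307976 /2197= 165820.65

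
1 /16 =0.06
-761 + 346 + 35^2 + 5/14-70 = 10365/14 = 740.36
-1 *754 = -754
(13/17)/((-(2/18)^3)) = -9477/17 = -557.47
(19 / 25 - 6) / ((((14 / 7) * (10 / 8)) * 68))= -131 / 4250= -0.03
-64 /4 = -16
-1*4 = -4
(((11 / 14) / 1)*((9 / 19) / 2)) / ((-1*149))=-99 / 79268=-0.00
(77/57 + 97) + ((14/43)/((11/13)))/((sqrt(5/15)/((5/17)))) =98.55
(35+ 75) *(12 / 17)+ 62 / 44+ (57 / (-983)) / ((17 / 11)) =29050567 / 367642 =79.02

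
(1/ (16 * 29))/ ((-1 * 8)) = -1/ 3712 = -0.00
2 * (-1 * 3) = -6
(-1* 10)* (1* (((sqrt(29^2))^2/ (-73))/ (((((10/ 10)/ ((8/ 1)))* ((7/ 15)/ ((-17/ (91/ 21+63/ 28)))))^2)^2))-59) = 3020245381448458396670/ 6826897547113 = 442403794.78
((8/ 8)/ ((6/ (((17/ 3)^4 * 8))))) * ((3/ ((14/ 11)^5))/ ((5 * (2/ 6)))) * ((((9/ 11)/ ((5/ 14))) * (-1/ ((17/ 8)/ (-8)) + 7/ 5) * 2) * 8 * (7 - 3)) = 505244980592/ 900375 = 561149.50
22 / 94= 11 / 47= 0.23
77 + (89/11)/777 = 658208/8547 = 77.01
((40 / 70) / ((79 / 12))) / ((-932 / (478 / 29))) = -5736 / 3736621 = -0.00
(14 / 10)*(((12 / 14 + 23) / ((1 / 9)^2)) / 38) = 13527 / 190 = 71.19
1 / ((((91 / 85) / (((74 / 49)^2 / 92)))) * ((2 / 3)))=349095 / 10050586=0.03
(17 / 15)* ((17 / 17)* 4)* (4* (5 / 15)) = 272 / 45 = 6.04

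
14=14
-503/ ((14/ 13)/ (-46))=150397/ 7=21485.29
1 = 1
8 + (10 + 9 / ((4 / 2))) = 45 / 2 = 22.50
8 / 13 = 0.62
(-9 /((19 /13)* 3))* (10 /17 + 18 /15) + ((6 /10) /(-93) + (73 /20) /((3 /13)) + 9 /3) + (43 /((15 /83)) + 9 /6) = 2683199 /10540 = 254.57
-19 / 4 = -4.75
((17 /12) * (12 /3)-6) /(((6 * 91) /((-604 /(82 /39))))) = 151 /861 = 0.18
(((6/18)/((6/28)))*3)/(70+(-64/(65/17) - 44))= 65/129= 0.50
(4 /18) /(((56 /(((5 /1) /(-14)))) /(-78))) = 65 /588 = 0.11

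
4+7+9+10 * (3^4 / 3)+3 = 293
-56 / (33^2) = -56 / 1089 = -0.05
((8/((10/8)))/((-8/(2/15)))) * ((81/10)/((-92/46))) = 54/125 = 0.43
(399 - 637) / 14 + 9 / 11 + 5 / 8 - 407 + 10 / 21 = -780005 / 1848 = -422.08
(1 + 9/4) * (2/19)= 13/38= 0.34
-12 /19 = -0.63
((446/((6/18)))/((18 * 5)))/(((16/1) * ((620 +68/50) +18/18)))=1115/746832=0.00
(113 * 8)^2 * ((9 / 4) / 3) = 612912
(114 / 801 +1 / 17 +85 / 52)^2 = 187741090681 / 55709216784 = 3.37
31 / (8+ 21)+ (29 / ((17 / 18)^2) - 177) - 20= -1369614 / 8381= -163.42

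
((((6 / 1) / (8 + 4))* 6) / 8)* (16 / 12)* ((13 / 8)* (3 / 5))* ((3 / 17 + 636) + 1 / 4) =1687803 / 5440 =310.26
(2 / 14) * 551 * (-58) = -31958 / 7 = -4565.43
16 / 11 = 1.45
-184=-184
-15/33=-0.45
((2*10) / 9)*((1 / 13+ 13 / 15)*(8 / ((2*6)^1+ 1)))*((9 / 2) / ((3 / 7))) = 20608 / 1521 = 13.55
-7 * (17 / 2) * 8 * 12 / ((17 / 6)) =-2016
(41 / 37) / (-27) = -41 / 999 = -0.04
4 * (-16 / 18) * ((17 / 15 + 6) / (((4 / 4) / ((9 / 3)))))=-3424 / 45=-76.09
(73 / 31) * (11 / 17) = 803 / 527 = 1.52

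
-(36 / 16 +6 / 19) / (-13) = 15 / 76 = 0.20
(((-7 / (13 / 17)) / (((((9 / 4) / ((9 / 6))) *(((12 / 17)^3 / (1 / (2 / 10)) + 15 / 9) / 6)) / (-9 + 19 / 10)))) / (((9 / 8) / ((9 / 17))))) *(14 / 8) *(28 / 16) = 51276981 / 237731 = 215.69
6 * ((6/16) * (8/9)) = 2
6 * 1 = 6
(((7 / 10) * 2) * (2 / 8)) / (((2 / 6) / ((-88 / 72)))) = -77 / 60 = -1.28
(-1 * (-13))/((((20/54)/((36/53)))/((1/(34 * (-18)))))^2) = 9477/81180100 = 0.00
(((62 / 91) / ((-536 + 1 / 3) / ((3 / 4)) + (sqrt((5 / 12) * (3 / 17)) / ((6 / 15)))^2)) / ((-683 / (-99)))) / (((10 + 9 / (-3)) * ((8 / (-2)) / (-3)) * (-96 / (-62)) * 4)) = -14556267 / 6081565141288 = -0.00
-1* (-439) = 439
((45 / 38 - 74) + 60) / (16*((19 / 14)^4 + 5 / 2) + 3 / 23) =-26893601 / 198113228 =-0.14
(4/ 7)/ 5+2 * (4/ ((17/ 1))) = 348/ 595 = 0.58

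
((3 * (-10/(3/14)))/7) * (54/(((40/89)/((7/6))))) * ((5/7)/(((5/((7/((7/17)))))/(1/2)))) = -13617/4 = -3404.25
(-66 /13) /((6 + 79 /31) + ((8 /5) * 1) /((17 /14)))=-173910 /337961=-0.51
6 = 6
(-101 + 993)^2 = 795664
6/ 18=1/ 3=0.33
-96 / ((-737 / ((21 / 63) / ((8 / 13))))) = 52 / 737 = 0.07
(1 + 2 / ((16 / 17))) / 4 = 25 / 32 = 0.78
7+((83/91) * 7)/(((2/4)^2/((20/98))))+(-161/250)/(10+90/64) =353275963/29063125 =12.16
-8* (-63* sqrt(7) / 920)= 63* sqrt(7) / 115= 1.45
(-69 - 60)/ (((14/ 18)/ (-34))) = 39474/ 7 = 5639.14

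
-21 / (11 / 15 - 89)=315 / 1324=0.24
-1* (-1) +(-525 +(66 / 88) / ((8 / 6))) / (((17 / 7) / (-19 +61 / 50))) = 3840.50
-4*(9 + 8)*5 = -340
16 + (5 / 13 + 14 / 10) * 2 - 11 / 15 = 18.84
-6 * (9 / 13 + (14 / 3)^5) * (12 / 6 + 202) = -2709886.79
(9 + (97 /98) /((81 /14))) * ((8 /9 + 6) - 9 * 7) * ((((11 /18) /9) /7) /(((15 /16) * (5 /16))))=-147896320 /8680203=-17.04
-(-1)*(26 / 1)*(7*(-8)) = -1456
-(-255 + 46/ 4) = 487/ 2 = 243.50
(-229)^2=52441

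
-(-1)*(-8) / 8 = -1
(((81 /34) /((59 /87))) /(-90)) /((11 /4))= -783 /55165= -0.01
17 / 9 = 1.89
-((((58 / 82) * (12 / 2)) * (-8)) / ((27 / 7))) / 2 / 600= 203 / 27675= 0.01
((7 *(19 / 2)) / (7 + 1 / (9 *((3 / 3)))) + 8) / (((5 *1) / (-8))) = -2221 / 80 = -27.76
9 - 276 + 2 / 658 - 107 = -123045 / 329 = -374.00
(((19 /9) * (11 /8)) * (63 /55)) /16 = 0.21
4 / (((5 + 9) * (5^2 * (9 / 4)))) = 8 / 1575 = 0.01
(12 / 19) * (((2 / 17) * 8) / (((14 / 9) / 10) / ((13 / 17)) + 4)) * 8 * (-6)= -5391360 / 794257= -6.79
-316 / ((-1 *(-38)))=-158 / 19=-8.32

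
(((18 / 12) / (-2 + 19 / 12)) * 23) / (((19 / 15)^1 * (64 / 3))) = -1863 / 608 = -3.06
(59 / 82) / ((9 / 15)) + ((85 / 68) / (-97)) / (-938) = 53682355 / 44765112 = 1.20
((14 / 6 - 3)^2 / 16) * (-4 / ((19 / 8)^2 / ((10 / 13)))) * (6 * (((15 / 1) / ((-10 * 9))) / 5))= 128 / 42237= 0.00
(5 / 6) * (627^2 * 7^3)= 224738745 / 2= 112369372.50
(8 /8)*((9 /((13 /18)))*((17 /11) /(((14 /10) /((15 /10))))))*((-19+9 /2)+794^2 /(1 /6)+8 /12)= 156259295505 /2002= 78051596.16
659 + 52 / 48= 7921 / 12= 660.08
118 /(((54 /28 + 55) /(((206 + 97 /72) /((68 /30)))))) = 189.61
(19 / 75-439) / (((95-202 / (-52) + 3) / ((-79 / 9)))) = 67588924 / 1788075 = 37.80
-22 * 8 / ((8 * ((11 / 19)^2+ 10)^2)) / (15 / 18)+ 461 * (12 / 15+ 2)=89824807522 / 69601805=1290.55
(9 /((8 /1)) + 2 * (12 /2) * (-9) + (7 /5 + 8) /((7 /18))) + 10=-20357 /280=-72.70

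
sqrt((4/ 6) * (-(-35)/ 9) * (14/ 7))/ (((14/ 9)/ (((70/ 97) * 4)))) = 40 * sqrt(105)/ 97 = 4.23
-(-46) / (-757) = -46 / 757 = -0.06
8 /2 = 4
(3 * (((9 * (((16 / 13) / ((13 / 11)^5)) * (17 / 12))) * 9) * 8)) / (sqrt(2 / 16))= 14193102528 * sqrt(2) / 4826809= 4158.46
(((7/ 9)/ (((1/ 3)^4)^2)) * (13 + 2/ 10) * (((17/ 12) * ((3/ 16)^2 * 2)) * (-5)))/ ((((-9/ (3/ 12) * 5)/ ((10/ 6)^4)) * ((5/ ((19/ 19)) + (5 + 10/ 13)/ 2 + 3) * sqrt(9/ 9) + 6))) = 19144125/ 224768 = 85.17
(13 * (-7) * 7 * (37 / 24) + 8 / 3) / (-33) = 7835 / 264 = 29.68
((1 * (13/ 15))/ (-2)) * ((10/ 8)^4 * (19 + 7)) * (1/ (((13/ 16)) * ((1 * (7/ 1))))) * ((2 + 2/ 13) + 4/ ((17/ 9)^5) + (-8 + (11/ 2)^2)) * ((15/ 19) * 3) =-3401401359375/ 12085822784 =-281.44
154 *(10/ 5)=308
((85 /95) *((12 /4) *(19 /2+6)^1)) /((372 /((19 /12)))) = 17 /96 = 0.18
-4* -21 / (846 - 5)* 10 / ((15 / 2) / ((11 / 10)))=616 / 4205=0.15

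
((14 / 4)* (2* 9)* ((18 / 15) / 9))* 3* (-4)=-504 / 5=-100.80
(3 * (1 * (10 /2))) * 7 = 105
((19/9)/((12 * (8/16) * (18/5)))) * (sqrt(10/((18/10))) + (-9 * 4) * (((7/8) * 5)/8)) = -3325/1728 + 475 * sqrt(2)/2916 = -1.69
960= 960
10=10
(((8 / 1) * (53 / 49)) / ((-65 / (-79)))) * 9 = 301464 / 3185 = 94.65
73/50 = 1.46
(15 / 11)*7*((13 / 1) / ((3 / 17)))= 7735 / 11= 703.18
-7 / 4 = -1.75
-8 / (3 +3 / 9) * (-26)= 312 / 5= 62.40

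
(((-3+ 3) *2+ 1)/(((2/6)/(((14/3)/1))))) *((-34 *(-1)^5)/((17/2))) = 56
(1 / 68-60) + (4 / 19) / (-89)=-6897861 / 114988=-59.99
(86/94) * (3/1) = 129/47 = 2.74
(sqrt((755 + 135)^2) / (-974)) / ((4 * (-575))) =89 / 224020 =0.00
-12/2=-6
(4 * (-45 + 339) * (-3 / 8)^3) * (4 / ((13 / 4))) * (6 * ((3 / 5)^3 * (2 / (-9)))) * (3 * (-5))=-107163 / 325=-329.73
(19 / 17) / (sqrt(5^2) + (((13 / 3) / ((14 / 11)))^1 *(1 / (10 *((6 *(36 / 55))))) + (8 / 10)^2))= 8618400 / 44159693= 0.20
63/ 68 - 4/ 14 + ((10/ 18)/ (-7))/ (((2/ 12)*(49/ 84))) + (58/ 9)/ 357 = -14171/ 89964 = -0.16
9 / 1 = 9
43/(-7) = -43/7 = -6.14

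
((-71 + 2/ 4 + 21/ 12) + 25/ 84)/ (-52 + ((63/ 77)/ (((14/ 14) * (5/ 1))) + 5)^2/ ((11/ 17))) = 95665625/ 15084216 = 6.34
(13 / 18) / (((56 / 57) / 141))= 11609 / 112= 103.65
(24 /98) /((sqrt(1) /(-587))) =-7044 /49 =-143.76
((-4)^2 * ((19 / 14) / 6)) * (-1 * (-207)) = 5244 / 7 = 749.14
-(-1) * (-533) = -533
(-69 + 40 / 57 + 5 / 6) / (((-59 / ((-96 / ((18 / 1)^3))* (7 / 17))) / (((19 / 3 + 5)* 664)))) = -142991072 / 2451627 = -58.32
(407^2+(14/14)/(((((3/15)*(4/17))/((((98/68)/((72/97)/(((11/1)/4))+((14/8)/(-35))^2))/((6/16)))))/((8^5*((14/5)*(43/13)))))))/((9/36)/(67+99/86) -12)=-4844608015348886114/637633690473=-7597791.79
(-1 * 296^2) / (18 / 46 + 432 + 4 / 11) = -202.46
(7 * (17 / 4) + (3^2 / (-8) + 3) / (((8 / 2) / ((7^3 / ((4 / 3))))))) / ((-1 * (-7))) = 2749 / 128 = 21.48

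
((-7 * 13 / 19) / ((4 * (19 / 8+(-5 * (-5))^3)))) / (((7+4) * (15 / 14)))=-2548 / 391934565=-0.00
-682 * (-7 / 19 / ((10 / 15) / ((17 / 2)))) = 121737 / 38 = 3203.61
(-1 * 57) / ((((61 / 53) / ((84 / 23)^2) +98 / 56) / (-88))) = 1875823488 / 686713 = 2731.60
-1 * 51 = -51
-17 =-17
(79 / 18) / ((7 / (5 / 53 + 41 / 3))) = 86426 / 10017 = 8.63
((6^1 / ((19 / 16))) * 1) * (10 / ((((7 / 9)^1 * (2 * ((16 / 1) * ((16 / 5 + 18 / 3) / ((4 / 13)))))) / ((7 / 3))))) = 900 / 5681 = 0.16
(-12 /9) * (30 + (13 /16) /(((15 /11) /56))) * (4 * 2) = -30416 /45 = -675.91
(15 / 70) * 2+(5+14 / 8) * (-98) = -9255 / 14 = -661.07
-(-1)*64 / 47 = 64 / 47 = 1.36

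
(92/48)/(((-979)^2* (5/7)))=161/57506460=0.00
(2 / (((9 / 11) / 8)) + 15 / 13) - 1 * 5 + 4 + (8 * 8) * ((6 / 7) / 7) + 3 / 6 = 321577 / 11466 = 28.05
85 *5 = 425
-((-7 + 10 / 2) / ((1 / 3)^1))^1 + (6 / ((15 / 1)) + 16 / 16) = 37 / 5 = 7.40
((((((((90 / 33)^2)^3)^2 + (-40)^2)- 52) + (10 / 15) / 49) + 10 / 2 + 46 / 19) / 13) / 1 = 115226852185493228093 / 8765630456181753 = 13145.30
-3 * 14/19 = -42/19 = -2.21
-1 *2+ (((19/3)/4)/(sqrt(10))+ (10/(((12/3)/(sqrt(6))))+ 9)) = 19 *sqrt(10)/120+ 5 *sqrt(6)/2+ 7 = 13.62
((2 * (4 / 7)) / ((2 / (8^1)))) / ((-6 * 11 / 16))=-256 / 231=-1.11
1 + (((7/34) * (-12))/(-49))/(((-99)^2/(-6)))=129587/129591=1.00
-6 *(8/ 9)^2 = -128/ 27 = -4.74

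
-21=-21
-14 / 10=-1.40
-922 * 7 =-6454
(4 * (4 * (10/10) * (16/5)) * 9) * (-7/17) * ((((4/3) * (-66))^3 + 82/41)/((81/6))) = 488477696/51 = 9577994.04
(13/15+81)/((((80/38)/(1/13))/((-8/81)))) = -23332/78975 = -0.30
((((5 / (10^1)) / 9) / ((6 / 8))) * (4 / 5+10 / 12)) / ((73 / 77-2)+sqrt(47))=3773 / 1360510+290521 * sqrt(47) / 110201310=0.02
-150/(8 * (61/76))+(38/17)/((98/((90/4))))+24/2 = -1102383/101626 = -10.85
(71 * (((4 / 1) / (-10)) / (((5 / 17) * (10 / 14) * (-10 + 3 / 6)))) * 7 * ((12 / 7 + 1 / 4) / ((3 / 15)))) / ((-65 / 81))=-7528059 / 6175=-1219.12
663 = 663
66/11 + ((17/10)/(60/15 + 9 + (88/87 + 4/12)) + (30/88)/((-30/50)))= 253983/45760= 5.55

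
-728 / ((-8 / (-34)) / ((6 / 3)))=-6188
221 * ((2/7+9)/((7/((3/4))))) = 43095/196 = 219.87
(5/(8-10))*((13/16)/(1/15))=-975/32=-30.47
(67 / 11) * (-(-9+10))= -6.09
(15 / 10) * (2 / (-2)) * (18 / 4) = -27 / 4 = -6.75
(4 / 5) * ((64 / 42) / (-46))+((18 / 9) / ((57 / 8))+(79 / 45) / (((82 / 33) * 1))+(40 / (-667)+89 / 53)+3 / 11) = 181471470473 / 63613770990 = 2.85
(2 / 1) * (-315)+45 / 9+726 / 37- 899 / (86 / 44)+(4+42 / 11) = -18507547 / 17501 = -1057.51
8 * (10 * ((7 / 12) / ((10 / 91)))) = 1274 / 3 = 424.67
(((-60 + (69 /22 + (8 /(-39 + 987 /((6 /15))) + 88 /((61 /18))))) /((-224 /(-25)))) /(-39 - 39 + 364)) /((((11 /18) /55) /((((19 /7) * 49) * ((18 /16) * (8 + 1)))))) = -8939414046375 /6118317568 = -1461.09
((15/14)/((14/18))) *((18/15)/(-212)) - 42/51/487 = -816031/86002252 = -0.01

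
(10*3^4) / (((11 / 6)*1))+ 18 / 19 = 92538 / 209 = 442.77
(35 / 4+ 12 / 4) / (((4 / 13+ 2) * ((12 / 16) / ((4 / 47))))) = 26 / 45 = 0.58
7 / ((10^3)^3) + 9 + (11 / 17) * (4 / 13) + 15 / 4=2861750001547 / 221000000000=12.95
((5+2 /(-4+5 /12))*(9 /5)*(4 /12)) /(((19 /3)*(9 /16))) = 3056 /4085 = 0.75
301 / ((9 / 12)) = 1204 / 3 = 401.33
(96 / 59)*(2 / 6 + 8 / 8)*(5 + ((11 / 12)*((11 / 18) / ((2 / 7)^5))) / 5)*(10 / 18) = 2206447 / 28674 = 76.95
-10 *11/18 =-55/9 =-6.11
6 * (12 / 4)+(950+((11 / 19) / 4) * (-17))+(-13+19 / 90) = 3258407 / 3420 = 952.75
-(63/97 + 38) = -3749/97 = -38.65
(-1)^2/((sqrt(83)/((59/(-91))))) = -59 * sqrt(83)/7553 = -0.07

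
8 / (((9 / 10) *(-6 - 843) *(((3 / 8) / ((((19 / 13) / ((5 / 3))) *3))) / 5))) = -12160 / 33111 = -0.37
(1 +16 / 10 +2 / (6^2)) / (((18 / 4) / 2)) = 478 / 405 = 1.18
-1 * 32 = -32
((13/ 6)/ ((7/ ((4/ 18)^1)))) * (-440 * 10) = -57200/ 189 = -302.65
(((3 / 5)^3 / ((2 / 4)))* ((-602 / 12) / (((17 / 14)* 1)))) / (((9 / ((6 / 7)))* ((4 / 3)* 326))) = -2709 / 692750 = -0.00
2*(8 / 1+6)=28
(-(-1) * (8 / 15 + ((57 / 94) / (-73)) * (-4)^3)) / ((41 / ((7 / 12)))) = 95914 / 6330195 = 0.02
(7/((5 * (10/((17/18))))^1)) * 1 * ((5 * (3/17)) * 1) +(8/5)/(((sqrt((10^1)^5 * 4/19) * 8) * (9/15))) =sqrt(190)/6000 +7/60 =0.12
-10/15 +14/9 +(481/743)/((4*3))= 25219/26748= 0.94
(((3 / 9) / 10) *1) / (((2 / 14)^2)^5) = 282475249 / 30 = 9415841.63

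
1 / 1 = 1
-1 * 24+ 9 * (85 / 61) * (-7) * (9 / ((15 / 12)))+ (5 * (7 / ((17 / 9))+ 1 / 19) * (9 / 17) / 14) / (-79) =-121523316675 / 185227903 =-656.07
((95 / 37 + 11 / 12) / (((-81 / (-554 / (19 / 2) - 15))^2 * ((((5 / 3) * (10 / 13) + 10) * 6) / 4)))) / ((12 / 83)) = 3239022696637 / 2776285575360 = 1.17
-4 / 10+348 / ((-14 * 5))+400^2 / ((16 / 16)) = 5599812 / 35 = 159994.63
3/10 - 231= -2307/10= -230.70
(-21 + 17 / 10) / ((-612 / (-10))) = -193 / 612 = -0.32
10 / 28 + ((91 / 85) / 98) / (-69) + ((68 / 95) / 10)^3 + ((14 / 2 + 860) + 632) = 1319416875097019 / 879988265625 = 1499.36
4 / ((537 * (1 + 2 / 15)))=20 / 3043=0.01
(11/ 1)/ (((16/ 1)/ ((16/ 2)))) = 11/ 2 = 5.50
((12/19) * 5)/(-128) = -15/608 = -0.02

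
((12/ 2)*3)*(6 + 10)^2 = 4608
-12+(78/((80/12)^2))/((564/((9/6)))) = -902049/75200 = -12.00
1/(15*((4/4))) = 1/15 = 0.07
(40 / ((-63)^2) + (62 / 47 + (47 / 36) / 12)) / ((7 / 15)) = 21460255 / 6964272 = 3.08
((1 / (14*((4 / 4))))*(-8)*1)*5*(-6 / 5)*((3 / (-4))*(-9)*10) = 1620 / 7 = 231.43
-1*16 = -16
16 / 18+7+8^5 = 294983 / 9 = 32775.89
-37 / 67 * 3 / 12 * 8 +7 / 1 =395 / 67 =5.90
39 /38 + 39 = 1521 /38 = 40.03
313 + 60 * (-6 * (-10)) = 3913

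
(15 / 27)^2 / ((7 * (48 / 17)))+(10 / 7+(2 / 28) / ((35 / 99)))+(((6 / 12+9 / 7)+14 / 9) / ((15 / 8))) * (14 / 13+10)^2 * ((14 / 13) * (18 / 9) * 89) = 87718803428671 / 2092774320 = 41915.08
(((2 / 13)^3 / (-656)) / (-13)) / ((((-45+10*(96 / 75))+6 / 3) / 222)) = -555 / 176821151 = -0.00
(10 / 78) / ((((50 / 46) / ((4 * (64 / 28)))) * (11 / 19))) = 27968 / 15015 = 1.86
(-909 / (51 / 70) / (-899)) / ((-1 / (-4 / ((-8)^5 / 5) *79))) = -4188975 / 62599168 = -0.07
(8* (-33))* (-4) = 1056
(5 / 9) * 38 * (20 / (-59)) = -3800 / 531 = -7.16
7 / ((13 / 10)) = 70 / 13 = 5.38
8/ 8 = 1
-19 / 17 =-1.12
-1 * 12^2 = -144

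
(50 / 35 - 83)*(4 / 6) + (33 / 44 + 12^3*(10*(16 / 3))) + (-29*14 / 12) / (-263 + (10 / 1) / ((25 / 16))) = 9926501815 / 107772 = 92106.50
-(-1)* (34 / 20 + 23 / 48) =523 / 240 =2.18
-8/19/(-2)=4/19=0.21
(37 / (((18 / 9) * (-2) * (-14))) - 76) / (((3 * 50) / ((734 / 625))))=-1548373 / 2625000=-0.59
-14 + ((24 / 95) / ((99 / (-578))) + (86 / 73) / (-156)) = -15.48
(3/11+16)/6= 179/66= 2.71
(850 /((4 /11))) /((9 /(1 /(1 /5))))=23375 /18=1298.61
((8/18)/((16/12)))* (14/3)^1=14/9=1.56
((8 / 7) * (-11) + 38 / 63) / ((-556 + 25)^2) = -0.00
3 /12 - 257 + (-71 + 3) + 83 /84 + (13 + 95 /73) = -309.46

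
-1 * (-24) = 24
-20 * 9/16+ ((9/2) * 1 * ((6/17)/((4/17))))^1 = -9/2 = -4.50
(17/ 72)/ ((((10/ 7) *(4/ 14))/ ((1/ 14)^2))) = 17/ 5760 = 0.00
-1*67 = -67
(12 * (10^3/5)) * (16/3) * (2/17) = 25600/17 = 1505.88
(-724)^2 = 524176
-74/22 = -37/11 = -3.36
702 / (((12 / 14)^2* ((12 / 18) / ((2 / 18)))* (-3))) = -637 / 12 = -53.08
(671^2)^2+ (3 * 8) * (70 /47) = 9527697031487 /47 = 202716958116.74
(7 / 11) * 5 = 35 / 11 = 3.18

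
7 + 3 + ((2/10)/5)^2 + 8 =11251/625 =18.00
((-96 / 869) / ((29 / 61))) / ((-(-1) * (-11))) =5856 / 277211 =0.02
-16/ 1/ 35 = -16/ 35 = -0.46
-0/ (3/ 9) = 0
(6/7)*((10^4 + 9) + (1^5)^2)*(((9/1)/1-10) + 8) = 60060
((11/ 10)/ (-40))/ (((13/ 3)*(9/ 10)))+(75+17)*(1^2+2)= 275.99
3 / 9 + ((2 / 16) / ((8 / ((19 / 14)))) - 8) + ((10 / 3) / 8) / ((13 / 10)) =-85321 / 11648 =-7.32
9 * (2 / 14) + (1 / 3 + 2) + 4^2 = 412 / 21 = 19.62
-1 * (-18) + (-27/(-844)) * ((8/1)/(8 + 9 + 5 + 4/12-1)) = 121617/6752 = 18.01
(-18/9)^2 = 4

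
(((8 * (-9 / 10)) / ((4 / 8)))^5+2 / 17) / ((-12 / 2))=16446796747 / 159375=103195.59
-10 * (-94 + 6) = 880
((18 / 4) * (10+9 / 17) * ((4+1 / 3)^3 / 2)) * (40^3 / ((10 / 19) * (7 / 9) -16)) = -179327928000 / 22661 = -7913504.61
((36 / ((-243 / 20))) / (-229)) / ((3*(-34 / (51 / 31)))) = -40 / 191673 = -0.00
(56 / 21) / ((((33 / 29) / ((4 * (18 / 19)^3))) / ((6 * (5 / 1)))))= 18040320 / 75449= 239.11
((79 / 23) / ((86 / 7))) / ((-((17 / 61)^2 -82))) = 0.00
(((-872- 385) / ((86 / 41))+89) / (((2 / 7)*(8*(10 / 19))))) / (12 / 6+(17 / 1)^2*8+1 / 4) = -5836439 / 31844080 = -0.18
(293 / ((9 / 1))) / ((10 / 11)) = 3223 / 90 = 35.81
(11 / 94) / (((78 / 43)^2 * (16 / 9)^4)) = 14827131 / 4164419584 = 0.00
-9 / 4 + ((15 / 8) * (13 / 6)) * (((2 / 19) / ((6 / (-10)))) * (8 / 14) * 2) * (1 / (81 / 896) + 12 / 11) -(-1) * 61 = 69468215 / 1422036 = 48.85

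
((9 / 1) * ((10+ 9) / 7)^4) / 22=22.20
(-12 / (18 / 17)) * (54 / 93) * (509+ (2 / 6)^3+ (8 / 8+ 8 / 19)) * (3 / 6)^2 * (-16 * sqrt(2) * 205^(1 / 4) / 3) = 71227280 * sqrt(2) * 205^(1 / 4) / 15903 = 23967.39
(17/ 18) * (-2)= -17/ 9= -1.89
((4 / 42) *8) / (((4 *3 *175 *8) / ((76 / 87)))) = 0.00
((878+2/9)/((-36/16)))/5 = -31616/405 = -78.06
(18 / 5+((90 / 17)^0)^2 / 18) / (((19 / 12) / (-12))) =-2632 / 95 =-27.71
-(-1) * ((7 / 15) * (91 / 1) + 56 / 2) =1057 / 15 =70.47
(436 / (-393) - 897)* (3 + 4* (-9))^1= 29637.61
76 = 76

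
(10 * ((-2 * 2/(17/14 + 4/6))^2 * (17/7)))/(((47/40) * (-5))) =-18.69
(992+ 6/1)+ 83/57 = 56969/57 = 999.46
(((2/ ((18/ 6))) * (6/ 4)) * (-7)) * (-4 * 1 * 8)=224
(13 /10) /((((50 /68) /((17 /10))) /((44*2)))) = 165308 /625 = 264.49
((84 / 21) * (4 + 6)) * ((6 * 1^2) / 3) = 80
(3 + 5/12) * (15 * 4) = 205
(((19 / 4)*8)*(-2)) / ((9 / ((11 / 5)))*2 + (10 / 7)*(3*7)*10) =-0.25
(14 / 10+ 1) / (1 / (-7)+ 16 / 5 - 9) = -21 / 52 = -0.40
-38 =-38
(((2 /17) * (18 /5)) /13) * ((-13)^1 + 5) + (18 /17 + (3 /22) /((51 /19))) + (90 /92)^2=46449937 /25719980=1.81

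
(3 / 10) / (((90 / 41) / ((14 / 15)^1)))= 0.13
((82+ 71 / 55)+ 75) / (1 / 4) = 633.16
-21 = -21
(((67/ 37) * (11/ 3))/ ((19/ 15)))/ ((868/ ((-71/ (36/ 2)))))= -261635/ 10983672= -0.02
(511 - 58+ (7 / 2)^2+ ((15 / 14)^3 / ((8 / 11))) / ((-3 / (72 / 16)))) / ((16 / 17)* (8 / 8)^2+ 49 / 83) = 28664409971 / 94876544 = 302.12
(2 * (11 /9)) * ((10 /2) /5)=22 /9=2.44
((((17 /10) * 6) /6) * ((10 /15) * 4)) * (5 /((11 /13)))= 884 /33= 26.79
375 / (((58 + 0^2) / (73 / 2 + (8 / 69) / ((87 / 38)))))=54853375 / 232116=236.32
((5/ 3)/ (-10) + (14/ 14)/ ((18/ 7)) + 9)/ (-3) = -83/ 27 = -3.07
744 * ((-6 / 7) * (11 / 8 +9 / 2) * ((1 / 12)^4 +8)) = -241700273 / 8064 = -29972.75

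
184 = 184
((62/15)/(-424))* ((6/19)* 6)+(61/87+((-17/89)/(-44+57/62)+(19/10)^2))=8949305718751/2082632387100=4.30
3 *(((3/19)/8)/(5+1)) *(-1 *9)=-27/304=-0.09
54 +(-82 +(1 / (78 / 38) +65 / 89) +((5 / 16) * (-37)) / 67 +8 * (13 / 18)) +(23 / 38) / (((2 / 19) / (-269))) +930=-7121013817 / 11162736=-637.93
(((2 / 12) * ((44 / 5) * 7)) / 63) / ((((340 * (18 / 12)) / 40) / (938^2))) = 77426272 / 6885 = 11245.65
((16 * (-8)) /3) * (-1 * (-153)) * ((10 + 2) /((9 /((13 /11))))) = -113152 /11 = -10286.55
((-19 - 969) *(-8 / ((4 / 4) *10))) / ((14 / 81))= 160056 / 35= 4573.03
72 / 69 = 1.04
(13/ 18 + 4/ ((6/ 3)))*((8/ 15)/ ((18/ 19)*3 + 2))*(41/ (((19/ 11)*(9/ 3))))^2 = 9966649/ 530955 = 18.77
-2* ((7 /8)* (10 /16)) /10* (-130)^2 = -29575 /16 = -1848.44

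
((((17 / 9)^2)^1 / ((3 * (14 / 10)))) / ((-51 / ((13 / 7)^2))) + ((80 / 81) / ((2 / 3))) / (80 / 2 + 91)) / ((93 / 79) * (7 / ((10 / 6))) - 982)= 596993125 / 12641812964109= 0.00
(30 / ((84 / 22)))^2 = 3025 / 49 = 61.73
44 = 44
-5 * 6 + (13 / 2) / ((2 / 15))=75 / 4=18.75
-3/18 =-1/6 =-0.17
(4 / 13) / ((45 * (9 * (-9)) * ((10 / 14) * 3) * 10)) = -14 / 3553875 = -0.00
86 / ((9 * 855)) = 86 / 7695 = 0.01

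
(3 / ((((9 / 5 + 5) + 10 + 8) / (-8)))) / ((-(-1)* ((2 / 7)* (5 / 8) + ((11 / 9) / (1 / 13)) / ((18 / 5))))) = -13608 / 64573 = -0.21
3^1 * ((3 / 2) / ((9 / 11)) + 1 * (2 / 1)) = 23 / 2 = 11.50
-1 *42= -42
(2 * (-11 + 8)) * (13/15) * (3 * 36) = -2808/5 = -561.60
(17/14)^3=4913/2744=1.79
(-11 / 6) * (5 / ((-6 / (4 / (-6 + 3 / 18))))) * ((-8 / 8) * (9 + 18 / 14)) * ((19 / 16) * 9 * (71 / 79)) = 400653 / 3871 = 103.50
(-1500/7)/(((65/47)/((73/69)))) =-343100/2093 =-163.93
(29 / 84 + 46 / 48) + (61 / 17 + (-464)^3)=-99897339.11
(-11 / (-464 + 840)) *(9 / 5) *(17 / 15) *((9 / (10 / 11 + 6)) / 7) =-55539 / 5000800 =-0.01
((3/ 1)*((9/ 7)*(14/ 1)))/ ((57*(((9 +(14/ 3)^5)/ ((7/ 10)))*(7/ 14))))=30618/ 51301045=0.00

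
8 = 8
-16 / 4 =-4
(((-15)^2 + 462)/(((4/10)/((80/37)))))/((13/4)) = 549600/481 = 1142.62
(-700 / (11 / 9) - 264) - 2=-9226 / 11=-838.73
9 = 9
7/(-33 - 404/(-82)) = -287/1151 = -0.25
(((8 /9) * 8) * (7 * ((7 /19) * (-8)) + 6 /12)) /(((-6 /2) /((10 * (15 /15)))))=477.19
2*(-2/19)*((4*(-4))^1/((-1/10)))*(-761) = 487040/19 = 25633.68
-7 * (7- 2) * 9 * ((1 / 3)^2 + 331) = -104300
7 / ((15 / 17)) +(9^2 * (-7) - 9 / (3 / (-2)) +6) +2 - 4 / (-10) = -1634 / 3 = -544.67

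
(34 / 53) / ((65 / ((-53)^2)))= 1802 / 65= 27.72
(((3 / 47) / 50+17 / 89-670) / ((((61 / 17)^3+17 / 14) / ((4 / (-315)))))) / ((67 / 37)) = 3772703960596 / 38083441148125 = 0.10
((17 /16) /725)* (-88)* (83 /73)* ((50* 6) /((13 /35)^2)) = -114079350 /357773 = -318.86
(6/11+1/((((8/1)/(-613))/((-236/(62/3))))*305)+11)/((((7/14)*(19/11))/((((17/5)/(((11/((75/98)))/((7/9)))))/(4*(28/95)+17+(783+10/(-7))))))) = 509715335/132752148408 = 0.00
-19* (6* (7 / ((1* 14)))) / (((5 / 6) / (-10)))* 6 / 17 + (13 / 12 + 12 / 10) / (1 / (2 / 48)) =5912089 / 24480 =241.51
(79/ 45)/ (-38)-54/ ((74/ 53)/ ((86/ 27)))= -7797103/ 63270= -123.24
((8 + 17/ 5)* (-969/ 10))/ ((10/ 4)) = -55233/ 125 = -441.86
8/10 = 4/5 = 0.80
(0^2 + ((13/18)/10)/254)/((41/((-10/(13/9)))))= -0.00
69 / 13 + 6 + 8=251 / 13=19.31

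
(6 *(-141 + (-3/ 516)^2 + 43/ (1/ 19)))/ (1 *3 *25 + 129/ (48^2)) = 5759650080/ 106581907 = 54.04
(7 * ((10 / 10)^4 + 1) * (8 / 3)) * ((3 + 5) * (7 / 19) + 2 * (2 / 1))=4928 / 19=259.37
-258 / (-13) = 258 / 13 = 19.85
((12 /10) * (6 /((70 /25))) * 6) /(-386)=-54 /1351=-0.04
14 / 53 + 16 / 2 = 8.26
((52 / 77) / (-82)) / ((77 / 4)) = -104 / 243089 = -0.00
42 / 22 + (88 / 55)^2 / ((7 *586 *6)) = 3230501 / 1692075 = 1.91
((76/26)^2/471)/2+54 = 4299068/79599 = 54.01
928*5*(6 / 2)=13920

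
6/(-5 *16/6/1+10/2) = -18/25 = -0.72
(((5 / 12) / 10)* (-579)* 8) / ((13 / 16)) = -3088 / 13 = -237.54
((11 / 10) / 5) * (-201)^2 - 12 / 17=7554387 / 850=8887.51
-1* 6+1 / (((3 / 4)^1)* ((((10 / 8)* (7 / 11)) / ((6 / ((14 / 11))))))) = 466 / 245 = 1.90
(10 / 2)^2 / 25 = 1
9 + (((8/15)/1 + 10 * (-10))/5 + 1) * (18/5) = -7377/125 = -59.02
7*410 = 2870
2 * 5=10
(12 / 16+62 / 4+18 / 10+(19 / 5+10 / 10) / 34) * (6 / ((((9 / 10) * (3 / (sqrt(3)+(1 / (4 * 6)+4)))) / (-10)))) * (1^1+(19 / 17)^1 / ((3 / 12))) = -92991475 / 10404-1917350 * sqrt(3) / 867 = -12768.44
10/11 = 0.91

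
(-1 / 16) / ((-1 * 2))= 1 / 32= 0.03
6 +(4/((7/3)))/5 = 222/35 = 6.34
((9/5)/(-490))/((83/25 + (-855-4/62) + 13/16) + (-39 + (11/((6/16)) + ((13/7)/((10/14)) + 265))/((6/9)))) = 744/90032551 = 0.00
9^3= 729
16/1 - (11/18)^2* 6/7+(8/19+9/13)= 1567919/93366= 16.79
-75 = -75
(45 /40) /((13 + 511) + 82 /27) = 243 /113840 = 0.00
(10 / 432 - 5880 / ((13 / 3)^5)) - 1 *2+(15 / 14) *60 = 32819478743 / 561395016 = 58.46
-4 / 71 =-0.06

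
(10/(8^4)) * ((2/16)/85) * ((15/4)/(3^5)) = 5/90243072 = 0.00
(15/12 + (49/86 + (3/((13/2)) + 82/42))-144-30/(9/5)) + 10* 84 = 10699191/15652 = 683.57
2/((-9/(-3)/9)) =6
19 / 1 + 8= 27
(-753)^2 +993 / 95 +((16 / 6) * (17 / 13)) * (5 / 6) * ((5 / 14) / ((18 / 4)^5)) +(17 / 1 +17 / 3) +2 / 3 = 2605168895776138 / 4594307445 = 567042.79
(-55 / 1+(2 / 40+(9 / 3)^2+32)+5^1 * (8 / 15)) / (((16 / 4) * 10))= -677 / 2400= -0.28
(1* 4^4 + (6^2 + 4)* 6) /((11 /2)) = 992 /11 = 90.18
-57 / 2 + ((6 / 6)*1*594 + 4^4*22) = 12395 / 2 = 6197.50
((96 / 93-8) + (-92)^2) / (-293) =-262168 / 9083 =-28.86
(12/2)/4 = 3/2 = 1.50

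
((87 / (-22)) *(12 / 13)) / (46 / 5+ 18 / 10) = -522 / 1573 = -0.33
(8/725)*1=8/725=0.01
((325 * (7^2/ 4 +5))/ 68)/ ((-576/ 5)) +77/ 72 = 55427/ 156672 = 0.35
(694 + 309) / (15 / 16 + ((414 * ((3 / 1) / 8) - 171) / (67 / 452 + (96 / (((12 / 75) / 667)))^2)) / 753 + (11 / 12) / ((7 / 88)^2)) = 42865172454954444724752 / 6231401504192574937501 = 6.88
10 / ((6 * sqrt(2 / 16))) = 10 * sqrt(2) / 3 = 4.71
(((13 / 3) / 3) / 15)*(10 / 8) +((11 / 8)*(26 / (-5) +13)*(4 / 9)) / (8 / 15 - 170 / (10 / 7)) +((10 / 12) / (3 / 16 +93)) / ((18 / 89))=35582329 / 286146756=0.12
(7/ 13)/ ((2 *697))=7/ 18122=0.00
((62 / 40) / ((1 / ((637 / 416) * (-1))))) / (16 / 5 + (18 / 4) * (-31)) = 1519 / 87232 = 0.02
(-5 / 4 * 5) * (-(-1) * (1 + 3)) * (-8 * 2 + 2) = 350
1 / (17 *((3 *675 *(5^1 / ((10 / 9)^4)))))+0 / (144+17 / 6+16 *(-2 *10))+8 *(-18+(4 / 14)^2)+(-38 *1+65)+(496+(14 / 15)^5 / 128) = 2100890013642697 / 5533629412500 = 379.66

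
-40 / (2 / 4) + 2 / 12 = -479 / 6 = -79.83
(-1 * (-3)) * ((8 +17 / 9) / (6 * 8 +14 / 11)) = 979 / 1626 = 0.60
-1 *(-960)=960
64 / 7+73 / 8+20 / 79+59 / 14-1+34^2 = 5210301 / 4424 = 1177.74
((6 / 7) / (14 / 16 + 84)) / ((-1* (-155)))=48 / 736715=0.00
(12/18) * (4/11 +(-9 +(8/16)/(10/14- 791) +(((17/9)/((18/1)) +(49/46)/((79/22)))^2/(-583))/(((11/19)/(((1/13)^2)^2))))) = -126377042948155706602495/21948089017870757431404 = -5.76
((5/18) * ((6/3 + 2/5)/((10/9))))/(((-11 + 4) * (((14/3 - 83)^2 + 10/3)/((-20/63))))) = 12/2707495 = 0.00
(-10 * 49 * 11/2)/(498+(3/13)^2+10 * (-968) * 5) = 455455/8095429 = 0.06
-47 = -47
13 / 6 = 2.17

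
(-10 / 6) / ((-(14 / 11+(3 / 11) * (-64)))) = -55 / 534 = -0.10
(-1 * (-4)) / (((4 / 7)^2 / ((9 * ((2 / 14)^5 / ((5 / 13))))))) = 117 / 6860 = 0.02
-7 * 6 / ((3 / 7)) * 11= -1078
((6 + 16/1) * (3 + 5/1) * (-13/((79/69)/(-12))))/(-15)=-631488/395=-1598.70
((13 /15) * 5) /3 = 13 /9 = 1.44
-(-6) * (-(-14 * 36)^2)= -1524096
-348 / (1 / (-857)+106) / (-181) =298236 / 16442221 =0.02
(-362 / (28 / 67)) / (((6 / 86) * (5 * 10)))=-521461 / 2100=-248.31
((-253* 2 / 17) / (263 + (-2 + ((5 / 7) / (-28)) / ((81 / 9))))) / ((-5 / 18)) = 16066512 / 39133915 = 0.41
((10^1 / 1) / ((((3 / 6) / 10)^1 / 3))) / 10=60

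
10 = 10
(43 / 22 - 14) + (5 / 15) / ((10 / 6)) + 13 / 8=-4497 / 440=-10.22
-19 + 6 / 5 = -89 / 5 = -17.80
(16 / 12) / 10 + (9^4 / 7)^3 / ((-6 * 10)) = -282429533737 / 20580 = -13723495.32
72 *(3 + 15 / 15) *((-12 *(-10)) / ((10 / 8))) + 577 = 28225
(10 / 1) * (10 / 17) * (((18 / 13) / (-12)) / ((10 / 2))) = -30 / 221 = -0.14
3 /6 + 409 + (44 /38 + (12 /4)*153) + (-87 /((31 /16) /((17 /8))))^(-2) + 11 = 146405444389 /166245516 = 880.66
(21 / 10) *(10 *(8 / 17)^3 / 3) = 3584 / 4913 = 0.73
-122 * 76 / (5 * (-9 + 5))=2318 / 5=463.60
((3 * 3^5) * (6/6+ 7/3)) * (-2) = -4860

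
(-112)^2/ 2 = 6272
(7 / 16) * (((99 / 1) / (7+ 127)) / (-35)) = -99 / 10720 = -0.01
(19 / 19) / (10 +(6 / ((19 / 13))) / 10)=95 / 989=0.10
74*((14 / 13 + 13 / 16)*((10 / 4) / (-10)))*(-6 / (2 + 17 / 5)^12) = 1183349609375 / 3468853793530646352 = 0.00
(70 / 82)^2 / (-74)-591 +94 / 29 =-2120331255 / 3607426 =-587.77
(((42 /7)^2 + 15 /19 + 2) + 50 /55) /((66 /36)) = 21.65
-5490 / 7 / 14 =-2745 / 49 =-56.02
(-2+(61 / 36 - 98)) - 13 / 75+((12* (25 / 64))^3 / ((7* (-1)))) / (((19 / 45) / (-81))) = 333919401223 / 122572800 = 2724.25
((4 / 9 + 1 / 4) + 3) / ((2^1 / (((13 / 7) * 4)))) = 247 / 18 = 13.72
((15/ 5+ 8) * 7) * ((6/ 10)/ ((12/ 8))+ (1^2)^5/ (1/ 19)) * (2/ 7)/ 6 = 1067/ 15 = 71.13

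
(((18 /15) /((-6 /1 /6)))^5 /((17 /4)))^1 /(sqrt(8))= -7776 * sqrt(2) /53125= -0.21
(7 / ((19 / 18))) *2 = 13.26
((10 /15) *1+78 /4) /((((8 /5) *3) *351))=0.01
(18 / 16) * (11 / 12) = 33 / 32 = 1.03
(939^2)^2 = 777431921841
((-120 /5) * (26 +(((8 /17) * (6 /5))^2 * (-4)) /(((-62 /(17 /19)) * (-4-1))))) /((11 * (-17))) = 780903408 /234053875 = 3.34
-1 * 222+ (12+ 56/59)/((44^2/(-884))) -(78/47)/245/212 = -1985984429131/8713792010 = -227.91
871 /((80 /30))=2613 /8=326.62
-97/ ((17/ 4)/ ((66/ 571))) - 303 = -2966829/ 9707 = -305.64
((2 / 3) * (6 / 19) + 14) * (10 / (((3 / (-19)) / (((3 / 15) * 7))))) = -1260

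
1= 1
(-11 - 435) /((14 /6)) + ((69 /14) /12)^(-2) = -685850 /3703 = -185.21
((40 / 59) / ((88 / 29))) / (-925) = -0.00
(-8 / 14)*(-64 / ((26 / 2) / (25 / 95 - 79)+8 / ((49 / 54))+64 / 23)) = 61659136 / 19277343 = 3.20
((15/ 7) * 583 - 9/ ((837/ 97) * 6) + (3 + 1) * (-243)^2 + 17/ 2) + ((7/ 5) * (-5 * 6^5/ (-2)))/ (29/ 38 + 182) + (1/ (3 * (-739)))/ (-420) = 352830574780329/ 1484961380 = 237602.53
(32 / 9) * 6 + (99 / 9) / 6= 139 / 6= 23.17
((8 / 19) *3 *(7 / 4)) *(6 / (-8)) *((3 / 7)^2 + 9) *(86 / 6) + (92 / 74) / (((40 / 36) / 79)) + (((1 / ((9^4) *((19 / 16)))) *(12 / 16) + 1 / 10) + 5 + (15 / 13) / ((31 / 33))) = -5356852417811 / 43371774810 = -123.51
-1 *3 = -3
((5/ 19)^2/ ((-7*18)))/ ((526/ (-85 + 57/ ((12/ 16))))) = 25/ 2658404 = 0.00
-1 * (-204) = 204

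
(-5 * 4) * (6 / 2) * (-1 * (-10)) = -600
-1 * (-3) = 3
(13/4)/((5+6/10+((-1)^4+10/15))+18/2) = 195/976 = 0.20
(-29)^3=-24389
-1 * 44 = -44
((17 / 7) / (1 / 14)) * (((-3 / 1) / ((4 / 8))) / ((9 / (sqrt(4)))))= -136 / 3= -45.33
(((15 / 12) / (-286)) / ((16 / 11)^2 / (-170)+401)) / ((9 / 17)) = -79475 / 3860210952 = -0.00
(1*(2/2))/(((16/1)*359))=1/5744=0.00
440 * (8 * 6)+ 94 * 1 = 21214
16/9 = 1.78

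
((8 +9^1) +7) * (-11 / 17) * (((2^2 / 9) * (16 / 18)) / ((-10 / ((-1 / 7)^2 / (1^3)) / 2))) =2816 / 112455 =0.03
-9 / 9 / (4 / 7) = -7 / 4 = -1.75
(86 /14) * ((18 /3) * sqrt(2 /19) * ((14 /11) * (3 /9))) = 172 * sqrt(38) /209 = 5.07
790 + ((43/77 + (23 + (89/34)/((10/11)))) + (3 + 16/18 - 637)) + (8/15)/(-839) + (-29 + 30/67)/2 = 2239051368053/13244907060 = 169.05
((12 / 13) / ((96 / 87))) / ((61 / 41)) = 3567 / 6344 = 0.56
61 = 61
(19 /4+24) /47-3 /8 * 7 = -757 /376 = -2.01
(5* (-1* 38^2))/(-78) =3610/39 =92.56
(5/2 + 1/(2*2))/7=11/28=0.39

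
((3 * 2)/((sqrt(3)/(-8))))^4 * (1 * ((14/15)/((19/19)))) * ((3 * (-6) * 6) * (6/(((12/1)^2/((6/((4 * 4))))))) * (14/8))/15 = -2709504/25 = -108380.16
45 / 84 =15 / 28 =0.54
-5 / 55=-1 / 11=-0.09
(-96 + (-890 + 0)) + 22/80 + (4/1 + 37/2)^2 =-19179/40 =-479.48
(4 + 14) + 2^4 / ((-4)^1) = 14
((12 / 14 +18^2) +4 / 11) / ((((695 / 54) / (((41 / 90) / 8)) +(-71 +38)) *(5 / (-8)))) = -24641328 / 9140285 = -2.70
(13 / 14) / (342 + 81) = 13 / 5922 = 0.00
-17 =-17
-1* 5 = -5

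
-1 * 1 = -1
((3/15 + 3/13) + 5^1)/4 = 353/260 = 1.36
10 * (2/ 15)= 4/ 3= 1.33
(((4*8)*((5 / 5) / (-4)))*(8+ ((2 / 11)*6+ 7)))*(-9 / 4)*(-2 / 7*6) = -38232 / 77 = -496.52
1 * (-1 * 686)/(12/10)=-1715/3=-571.67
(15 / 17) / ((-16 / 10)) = -0.55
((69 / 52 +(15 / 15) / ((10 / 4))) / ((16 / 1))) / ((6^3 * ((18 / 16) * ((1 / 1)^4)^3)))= 449 / 1010880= 0.00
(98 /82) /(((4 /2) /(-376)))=-224.68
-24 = -24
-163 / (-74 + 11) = 163 / 63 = 2.59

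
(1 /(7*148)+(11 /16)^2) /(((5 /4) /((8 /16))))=31403 /165760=0.19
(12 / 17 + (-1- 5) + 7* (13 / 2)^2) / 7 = 19751 / 476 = 41.49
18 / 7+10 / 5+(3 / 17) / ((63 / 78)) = 570 / 119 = 4.79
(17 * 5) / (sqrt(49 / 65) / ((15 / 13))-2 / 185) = 1415250 / 871873 + 12218325 * sqrt(65) / 871873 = 114.61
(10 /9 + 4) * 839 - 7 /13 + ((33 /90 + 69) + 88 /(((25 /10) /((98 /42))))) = 1038769 /234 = 4439.18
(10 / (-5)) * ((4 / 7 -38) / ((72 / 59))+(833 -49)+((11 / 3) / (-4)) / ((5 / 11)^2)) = -2359012 / 1575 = -1497.79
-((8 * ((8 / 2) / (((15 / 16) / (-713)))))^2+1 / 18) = -88843922099 / 150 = -592292813.99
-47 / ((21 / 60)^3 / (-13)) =4888000 / 343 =14250.73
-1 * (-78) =78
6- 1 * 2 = 4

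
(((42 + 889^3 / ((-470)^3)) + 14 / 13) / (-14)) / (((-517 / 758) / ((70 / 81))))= 6191235378979 / 1884044834100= 3.29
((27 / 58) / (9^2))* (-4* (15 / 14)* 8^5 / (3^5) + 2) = -163273 / 49329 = -3.31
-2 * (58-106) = 96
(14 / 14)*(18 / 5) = 18 / 5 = 3.60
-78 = -78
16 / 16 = 1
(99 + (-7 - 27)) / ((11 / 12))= 780 / 11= 70.91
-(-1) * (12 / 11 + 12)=144 / 11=13.09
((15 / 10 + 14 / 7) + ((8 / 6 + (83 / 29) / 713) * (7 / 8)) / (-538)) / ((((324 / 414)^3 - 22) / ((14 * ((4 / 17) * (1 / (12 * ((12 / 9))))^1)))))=-0.03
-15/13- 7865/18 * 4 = -204625/117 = -1748.93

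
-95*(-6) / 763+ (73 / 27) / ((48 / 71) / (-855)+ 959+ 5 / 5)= 100028935675 / 133395485328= 0.75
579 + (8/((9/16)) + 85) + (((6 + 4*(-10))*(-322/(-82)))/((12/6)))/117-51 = 1002016/1599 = 626.65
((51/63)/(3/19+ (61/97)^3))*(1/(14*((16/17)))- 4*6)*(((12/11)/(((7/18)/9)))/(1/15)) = -1919454227444115/106408530536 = -18038.54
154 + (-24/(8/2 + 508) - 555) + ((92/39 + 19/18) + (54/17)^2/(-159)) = -45613201643/114693696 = -397.70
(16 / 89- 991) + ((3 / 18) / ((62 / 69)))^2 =-1355854727 / 1368464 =-990.79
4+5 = 9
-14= -14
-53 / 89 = -0.60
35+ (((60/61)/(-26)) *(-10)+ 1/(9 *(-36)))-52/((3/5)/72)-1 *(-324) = -5880.62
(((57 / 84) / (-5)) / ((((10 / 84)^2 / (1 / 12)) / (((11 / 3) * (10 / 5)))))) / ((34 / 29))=-42427 / 8500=-4.99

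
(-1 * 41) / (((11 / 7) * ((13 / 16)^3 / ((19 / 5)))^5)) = -819312614190391137652441088 / 1759515072359369771875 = -465646.83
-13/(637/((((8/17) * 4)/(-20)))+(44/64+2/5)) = 1040/541363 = 0.00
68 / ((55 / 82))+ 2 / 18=50239 / 495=101.49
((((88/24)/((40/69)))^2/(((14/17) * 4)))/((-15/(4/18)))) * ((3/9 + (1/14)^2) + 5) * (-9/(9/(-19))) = -64898533073/3556224000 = -18.25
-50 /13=-3.85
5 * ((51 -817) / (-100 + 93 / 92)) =352360 / 9107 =38.69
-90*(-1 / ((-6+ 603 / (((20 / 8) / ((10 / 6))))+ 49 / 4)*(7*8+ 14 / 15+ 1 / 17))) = 91800 / 23732389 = 0.00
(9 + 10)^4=130321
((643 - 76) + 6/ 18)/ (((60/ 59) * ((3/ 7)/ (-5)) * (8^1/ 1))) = -813.57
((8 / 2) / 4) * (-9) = -9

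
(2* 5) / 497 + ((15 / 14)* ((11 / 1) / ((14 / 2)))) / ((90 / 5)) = 4745 / 41748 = 0.11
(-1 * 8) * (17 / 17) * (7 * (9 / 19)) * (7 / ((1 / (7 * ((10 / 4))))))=-61740 / 19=-3249.47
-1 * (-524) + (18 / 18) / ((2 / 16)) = 532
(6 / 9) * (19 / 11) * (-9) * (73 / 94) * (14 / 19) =-3066 / 517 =-5.93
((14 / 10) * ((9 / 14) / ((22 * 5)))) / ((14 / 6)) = 27 / 7700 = 0.00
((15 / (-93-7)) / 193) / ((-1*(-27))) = -1 / 34740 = -0.00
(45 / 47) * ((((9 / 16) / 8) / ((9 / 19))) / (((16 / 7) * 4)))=5985 / 385024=0.02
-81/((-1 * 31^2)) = 81/961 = 0.08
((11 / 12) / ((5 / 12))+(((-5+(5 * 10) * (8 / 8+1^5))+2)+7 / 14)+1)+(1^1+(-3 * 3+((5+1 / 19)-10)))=16673 / 190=87.75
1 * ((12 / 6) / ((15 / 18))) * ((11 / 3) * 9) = 396 / 5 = 79.20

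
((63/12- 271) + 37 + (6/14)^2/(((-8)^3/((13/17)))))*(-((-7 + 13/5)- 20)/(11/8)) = -5951225697/1466080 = -4059.28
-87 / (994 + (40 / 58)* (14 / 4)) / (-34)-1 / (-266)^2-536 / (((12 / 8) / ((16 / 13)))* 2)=-7097090794447 / 32274924864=-219.89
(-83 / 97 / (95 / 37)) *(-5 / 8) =3071 / 14744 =0.21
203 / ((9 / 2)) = 406 / 9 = 45.11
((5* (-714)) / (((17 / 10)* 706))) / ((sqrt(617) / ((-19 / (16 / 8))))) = 1.14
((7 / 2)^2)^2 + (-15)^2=6001 / 16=375.06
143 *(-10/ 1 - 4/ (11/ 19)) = -2418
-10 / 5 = -2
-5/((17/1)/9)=-45/17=-2.65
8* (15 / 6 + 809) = 6492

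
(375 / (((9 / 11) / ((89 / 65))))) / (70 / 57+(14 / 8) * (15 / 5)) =1860100 / 19201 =96.88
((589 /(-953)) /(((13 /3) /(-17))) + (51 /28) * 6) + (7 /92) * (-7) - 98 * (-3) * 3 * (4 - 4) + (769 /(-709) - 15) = -18463761525 /5656767844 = -3.26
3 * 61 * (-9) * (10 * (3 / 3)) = -16470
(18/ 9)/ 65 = 0.03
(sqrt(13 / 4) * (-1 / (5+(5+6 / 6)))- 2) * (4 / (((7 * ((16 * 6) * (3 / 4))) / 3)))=-1 / 21- sqrt(13) / 924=-0.05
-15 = -15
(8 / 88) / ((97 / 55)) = 5 / 97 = 0.05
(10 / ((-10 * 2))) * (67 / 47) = -67 / 94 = -0.71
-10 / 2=-5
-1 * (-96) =96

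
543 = 543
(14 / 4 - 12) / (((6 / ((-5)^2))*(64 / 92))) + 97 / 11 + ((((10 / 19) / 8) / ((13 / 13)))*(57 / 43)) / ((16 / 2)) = -3821753 / 90816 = -42.08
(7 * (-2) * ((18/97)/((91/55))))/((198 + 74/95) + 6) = -94050/12265747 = -0.01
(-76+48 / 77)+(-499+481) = -7190 / 77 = -93.38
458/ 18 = 229/ 9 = 25.44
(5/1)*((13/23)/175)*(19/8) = 247/6440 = 0.04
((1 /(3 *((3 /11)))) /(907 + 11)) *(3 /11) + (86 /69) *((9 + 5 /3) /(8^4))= 7315 /2026944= 0.00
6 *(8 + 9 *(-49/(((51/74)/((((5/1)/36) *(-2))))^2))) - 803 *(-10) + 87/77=4595929829/600831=7649.29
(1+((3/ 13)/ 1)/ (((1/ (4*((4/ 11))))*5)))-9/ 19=8062/ 13585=0.59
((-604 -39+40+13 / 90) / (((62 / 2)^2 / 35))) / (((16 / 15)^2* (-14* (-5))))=-271285 / 984064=-0.28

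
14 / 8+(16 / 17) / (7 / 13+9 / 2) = 17253 / 8908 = 1.94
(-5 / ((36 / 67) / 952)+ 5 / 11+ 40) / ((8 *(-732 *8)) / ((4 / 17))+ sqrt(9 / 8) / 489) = 284606150 *sqrt(2) / 834181128331296669+ 12315459108006400 / 278060376110432223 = 0.04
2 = 2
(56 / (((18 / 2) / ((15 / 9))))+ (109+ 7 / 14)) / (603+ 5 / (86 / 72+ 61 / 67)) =32863421 / 165968514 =0.20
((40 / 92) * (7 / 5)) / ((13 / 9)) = 126 / 299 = 0.42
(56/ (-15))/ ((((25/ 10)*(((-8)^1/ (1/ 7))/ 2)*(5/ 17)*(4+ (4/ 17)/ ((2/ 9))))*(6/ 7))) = 2023/ 48375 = 0.04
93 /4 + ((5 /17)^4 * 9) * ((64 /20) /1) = 7839453 /334084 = 23.47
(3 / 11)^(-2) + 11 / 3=154 / 9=17.11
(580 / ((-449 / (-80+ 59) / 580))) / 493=243600 / 7633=31.91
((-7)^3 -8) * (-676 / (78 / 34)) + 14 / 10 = 103429.40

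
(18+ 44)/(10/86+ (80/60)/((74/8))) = 295926/1243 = 238.07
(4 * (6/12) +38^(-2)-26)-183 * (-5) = 1286605/1444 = 891.00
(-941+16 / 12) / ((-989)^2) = -2819 / 2934363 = -0.00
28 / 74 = 14 / 37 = 0.38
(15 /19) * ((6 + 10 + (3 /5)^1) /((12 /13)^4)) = 18.05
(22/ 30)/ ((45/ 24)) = 88/ 225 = 0.39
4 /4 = 1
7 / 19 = 0.37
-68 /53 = -1.28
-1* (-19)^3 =6859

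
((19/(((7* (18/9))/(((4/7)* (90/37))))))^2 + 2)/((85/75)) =274055070/55878473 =4.90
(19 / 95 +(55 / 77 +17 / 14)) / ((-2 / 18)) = -1341 / 70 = -19.16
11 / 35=0.31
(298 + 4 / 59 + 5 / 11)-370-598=-434491 / 649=-669.48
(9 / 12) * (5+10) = 45 / 4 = 11.25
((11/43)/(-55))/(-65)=1/13975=0.00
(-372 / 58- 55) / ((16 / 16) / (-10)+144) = -17810 / 41731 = -0.43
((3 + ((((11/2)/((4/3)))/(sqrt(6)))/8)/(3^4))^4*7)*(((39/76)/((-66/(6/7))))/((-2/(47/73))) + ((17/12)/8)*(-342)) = -298949269566789596827805/8706108450498674688 -1854020923314245*sqrt(6)/38168615190528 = -34456.86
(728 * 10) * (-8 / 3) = -58240 / 3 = -19413.33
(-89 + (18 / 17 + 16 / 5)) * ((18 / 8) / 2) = -64827 / 680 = -95.33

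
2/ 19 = 0.11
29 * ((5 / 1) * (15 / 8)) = 2175 / 8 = 271.88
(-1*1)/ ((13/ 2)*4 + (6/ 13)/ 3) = -13/ 340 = -0.04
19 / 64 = 0.30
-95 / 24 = -3.96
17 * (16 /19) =272 /19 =14.32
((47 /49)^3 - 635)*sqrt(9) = -1902.35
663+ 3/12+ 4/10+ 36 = 13993/20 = 699.65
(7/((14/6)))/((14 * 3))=1/14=0.07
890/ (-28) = -445/ 14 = -31.79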